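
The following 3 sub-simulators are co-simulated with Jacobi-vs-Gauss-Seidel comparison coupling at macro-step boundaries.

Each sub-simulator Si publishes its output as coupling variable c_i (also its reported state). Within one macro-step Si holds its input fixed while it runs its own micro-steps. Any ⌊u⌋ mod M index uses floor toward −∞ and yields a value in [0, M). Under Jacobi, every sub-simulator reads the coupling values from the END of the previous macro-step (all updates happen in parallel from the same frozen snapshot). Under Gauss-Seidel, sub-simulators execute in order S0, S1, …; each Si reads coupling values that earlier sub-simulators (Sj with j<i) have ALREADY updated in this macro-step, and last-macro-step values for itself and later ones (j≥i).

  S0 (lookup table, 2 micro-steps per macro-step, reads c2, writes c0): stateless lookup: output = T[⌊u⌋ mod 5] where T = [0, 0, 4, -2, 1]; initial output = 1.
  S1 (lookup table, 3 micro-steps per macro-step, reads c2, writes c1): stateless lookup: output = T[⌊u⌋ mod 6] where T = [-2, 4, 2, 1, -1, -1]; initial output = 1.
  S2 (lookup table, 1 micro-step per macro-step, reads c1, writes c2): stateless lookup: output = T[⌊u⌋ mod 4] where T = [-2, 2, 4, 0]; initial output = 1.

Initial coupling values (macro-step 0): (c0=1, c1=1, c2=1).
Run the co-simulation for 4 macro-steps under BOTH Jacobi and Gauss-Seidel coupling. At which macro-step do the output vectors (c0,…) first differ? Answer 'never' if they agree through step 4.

first divergence at macro-step: 1

[Jacobi] macro 1: S0 reads c2=1 → after 2×micro: 0; S1 reads c2=1 → after 3×micro: 4; S2 reads c1=1 → after 1×micro: 2 ⇒ (c0=0, c1=4, c2=2)
[Jacobi] macro 2: S0 reads c2=2 → after 2×micro: 4; S1 reads c2=2 → after 3×micro: 2; S2 reads c1=4 → after 1×micro: -2 ⇒ (c0=4, c1=2, c2=-2)
[Jacobi] macro 3: S0 reads c2=-2 → after 2×micro: -2; S1 reads c2=-2 → after 3×micro: -1; S2 reads c1=2 → after 1×micro: 4 ⇒ (c0=-2, c1=-1, c2=4)
[Jacobi] macro 4: S0 reads c2=4 → after 2×micro: 1; S1 reads c2=4 → after 3×micro: -1; S2 reads c1=-1 → after 1×micro: 0 ⇒ (c0=1, c1=-1, c2=0)
[Gauss-Seidel] macro 1: S0 reads c2=1 → after 2×micro: 0; S1 reads c2=1 → after 3×micro: 4; S2 reads c1=4 → after 1×micro: -2 ⇒ (c0=0, c1=4, c2=-2)
[Gauss-Seidel] macro 2: S0 reads c2=-2 → after 2×micro: -2; S1 reads c2=-2 → after 3×micro: -1; S2 reads c1=-1 → after 1×micro: 0 ⇒ (c0=-2, c1=-1, c2=0)
[Gauss-Seidel] macro 3: S0 reads c2=0 → after 2×micro: 0; S1 reads c2=0 → after 3×micro: -2; S2 reads c1=-2 → after 1×micro: 4 ⇒ (c0=0, c1=-2, c2=4)
[Gauss-Seidel] macro 4: S0 reads c2=4 → after 2×micro: 1; S1 reads c2=4 → after 3×micro: -1; S2 reads c1=-1 → after 1×micro: 0 ⇒ (c0=1, c1=-1, c2=0)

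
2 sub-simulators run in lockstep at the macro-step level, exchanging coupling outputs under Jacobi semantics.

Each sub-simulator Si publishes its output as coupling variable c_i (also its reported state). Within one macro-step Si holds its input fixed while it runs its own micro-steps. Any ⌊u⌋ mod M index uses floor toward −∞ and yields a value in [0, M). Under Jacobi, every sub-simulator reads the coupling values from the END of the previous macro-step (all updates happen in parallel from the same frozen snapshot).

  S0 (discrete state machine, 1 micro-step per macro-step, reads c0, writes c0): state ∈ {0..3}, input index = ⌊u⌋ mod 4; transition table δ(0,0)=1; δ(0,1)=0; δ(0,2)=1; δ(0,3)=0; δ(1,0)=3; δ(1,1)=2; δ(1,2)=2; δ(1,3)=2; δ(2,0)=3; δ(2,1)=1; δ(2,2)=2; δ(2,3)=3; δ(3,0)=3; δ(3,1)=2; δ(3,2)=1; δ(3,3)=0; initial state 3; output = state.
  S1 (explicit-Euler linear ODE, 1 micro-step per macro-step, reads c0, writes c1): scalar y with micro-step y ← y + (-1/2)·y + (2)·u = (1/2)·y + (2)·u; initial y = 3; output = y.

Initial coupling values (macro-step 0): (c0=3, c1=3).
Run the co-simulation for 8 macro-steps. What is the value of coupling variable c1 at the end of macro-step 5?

macro 1: S0 reads c0=3 → after 1×micro: 0; S1 reads c0=3 → after 1×micro: 15/2 ⇒ (c0=0, c1=15/2)
macro 2: S0 reads c0=0 → after 1×micro: 1; S1 reads c0=0 → after 1×micro: 15/4 ⇒ (c0=1, c1=15/4)
macro 3: S0 reads c0=1 → after 1×micro: 2; S1 reads c0=1 → after 1×micro: 31/8 ⇒ (c0=2, c1=31/8)
macro 4: S0 reads c0=2 → after 1×micro: 2; S1 reads c0=2 → after 1×micro: 95/16 ⇒ (c0=2, c1=95/16)
macro 5: S0 reads c0=2 → after 1×micro: 2; S1 reads c0=2 → after 1×micro: 223/32 ⇒ (c0=2, c1=223/32)
macro 6: S0 reads c0=2 → after 1×micro: 2; S1 reads c0=2 → after 1×micro: 479/64 ⇒ (c0=2, c1=479/64)
macro 7: S0 reads c0=2 → after 1×micro: 2; S1 reads c0=2 → after 1×micro: 991/128 ⇒ (c0=2, c1=991/128)
macro 8: S0 reads c0=2 → after 1×micro: 2; S1 reads c0=2 → after 1×micro: 2015/256 ⇒ (c0=2, c1=2015/256)

c1 at macro-step 5 = 223/32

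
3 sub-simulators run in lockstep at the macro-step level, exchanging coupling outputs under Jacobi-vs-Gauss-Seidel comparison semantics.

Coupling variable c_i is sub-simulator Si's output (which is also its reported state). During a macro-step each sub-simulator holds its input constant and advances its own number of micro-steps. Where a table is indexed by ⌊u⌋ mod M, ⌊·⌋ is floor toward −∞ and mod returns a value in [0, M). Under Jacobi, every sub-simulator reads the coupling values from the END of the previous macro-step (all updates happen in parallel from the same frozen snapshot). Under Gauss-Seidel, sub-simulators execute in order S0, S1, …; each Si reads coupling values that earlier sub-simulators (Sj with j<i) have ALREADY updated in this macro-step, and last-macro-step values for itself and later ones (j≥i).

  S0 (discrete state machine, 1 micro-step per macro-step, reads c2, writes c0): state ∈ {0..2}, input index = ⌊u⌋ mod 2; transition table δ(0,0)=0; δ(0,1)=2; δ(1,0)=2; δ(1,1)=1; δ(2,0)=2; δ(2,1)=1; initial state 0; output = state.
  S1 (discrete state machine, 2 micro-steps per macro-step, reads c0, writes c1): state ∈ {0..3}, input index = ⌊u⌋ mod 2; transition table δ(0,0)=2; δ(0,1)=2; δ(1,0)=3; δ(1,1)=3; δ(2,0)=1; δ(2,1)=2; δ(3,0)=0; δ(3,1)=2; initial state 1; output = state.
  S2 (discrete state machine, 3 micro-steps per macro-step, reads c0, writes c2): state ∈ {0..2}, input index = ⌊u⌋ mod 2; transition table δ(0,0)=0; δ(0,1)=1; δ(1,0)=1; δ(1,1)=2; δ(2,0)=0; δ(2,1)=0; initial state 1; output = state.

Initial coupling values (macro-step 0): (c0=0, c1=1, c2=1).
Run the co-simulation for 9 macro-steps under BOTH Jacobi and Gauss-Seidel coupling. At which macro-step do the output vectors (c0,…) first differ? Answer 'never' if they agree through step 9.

first divergence at macro-step: 2

[Jacobi] macro 1: S0 reads c2=1 → after 1×micro: 2; S1 reads c0=0 → after 2×micro: 0; S2 reads c0=0 → after 3×micro: 1 ⇒ (c0=2, c1=0, c2=1)
[Jacobi] macro 2: S0 reads c2=1 → after 1×micro: 1; S1 reads c0=2 → after 2×micro: 1; S2 reads c0=2 → after 3×micro: 1 ⇒ (c0=1, c1=1, c2=1)
[Jacobi] macro 3: S0 reads c2=1 → after 1×micro: 1; S1 reads c0=1 → after 2×micro: 2; S2 reads c0=1 → after 3×micro: 1 ⇒ (c0=1, c1=2, c2=1)
[Jacobi] macro 4: S0 reads c2=1 → after 1×micro: 1; S1 reads c0=1 → after 2×micro: 2; S2 reads c0=1 → after 3×micro: 1 ⇒ (c0=1, c1=2, c2=1)
[Jacobi] macro 5: S0 reads c2=1 → after 1×micro: 1; S1 reads c0=1 → after 2×micro: 2; S2 reads c0=1 → after 3×micro: 1 ⇒ (c0=1, c1=2, c2=1)
[Jacobi] macro 6: S0 reads c2=1 → after 1×micro: 1; S1 reads c0=1 → after 2×micro: 2; S2 reads c0=1 → after 3×micro: 1 ⇒ (c0=1, c1=2, c2=1)
[Jacobi] macro 7: S0 reads c2=1 → after 1×micro: 1; S1 reads c0=1 → after 2×micro: 2; S2 reads c0=1 → after 3×micro: 1 ⇒ (c0=1, c1=2, c2=1)
[Jacobi] macro 8: S0 reads c2=1 → after 1×micro: 1; S1 reads c0=1 → after 2×micro: 2; S2 reads c0=1 → after 3×micro: 1 ⇒ (c0=1, c1=2, c2=1)
[Jacobi] macro 9: S0 reads c2=1 → after 1×micro: 1; S1 reads c0=1 → after 2×micro: 2; S2 reads c0=1 → after 3×micro: 1 ⇒ (c0=1, c1=2, c2=1)
[Gauss-Seidel] macro 1: S0 reads c2=1 → after 1×micro: 2; S1 reads c0=2 → after 2×micro: 0; S2 reads c0=2 → after 3×micro: 1 ⇒ (c0=2, c1=0, c2=1)
[Gauss-Seidel] macro 2: S0 reads c2=1 → after 1×micro: 1; S1 reads c0=1 → after 2×micro: 2; S2 reads c0=1 → after 3×micro: 1 ⇒ (c0=1, c1=2, c2=1)
[Gauss-Seidel] macro 3: S0 reads c2=1 → after 1×micro: 1; S1 reads c0=1 → after 2×micro: 2; S2 reads c0=1 → after 3×micro: 1 ⇒ (c0=1, c1=2, c2=1)
[Gauss-Seidel] macro 4: S0 reads c2=1 → after 1×micro: 1; S1 reads c0=1 → after 2×micro: 2; S2 reads c0=1 → after 3×micro: 1 ⇒ (c0=1, c1=2, c2=1)
[Gauss-Seidel] macro 5: S0 reads c2=1 → after 1×micro: 1; S1 reads c0=1 → after 2×micro: 2; S2 reads c0=1 → after 3×micro: 1 ⇒ (c0=1, c1=2, c2=1)
[Gauss-Seidel] macro 6: S0 reads c2=1 → after 1×micro: 1; S1 reads c0=1 → after 2×micro: 2; S2 reads c0=1 → after 3×micro: 1 ⇒ (c0=1, c1=2, c2=1)
[Gauss-Seidel] macro 7: S0 reads c2=1 → after 1×micro: 1; S1 reads c0=1 → after 2×micro: 2; S2 reads c0=1 → after 3×micro: 1 ⇒ (c0=1, c1=2, c2=1)
[Gauss-Seidel] macro 8: S0 reads c2=1 → after 1×micro: 1; S1 reads c0=1 → after 2×micro: 2; S2 reads c0=1 → after 3×micro: 1 ⇒ (c0=1, c1=2, c2=1)
[Gauss-Seidel] macro 9: S0 reads c2=1 → after 1×micro: 1; S1 reads c0=1 → after 2×micro: 2; S2 reads c0=1 → after 3×micro: 1 ⇒ (c0=1, c1=2, c2=1)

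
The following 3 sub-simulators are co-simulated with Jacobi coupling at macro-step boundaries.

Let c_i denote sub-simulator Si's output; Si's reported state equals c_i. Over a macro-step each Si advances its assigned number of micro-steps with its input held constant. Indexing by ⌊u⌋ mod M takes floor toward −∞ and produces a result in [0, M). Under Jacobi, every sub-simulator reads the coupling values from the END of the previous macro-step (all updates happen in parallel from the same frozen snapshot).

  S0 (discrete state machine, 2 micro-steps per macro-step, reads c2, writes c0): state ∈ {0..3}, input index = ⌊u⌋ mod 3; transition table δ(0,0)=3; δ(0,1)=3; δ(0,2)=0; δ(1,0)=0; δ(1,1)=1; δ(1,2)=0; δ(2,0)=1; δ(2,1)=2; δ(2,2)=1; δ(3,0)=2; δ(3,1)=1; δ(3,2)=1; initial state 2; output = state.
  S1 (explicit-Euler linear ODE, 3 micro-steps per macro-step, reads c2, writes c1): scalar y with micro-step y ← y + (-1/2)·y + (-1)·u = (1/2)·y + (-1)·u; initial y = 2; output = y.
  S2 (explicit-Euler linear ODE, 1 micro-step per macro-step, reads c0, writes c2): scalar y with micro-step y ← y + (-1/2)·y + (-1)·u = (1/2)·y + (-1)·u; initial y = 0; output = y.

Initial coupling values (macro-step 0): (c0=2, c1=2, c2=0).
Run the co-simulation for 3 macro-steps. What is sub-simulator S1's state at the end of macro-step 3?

S1 state at macro-step 3 = 561/256

macro 1: S0 reads c2=0 → after 2×micro: 0; S1 reads c2=0 → after 3×micro: 1/4; S2 reads c0=2 → after 1×micro: -2 ⇒ (c0=0, c1=1/4, c2=-2)
macro 2: S0 reads c2=-2 → after 2×micro: 1; S1 reads c2=-2 → after 3×micro: 113/32; S2 reads c0=0 → after 1×micro: -1 ⇒ (c0=1, c1=113/32, c2=-1)
macro 3: S0 reads c2=-1 → after 2×micro: 0; S1 reads c2=-1 → after 3×micro: 561/256; S2 reads c0=1 → after 1×micro: -3/2 ⇒ (c0=0, c1=561/256, c2=-3/2)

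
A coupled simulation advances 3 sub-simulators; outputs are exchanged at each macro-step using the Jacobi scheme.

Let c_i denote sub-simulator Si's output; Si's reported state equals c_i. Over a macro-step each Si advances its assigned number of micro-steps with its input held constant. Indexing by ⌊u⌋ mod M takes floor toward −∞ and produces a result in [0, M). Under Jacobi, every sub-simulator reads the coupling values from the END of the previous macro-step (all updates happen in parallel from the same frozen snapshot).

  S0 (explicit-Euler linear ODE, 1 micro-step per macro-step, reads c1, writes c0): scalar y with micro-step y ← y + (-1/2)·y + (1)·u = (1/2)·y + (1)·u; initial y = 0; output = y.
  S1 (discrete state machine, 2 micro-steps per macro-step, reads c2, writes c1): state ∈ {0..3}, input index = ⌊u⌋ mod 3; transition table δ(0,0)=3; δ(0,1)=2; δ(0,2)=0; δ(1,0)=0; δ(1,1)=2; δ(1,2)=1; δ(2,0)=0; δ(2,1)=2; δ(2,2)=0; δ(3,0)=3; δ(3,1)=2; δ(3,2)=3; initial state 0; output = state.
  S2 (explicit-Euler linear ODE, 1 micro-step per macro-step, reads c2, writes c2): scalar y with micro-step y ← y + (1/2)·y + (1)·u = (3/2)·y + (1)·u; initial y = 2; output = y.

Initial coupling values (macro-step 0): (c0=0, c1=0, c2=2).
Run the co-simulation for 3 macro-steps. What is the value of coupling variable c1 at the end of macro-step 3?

c1 at macro-step 3 = 3

macro 1: S0 reads c1=0 → after 1×micro: 0; S1 reads c2=2 → after 2×micro: 0; S2 reads c2=2 → after 1×micro: 5 ⇒ (c0=0, c1=0, c2=5)
macro 2: S0 reads c1=0 → after 1×micro: 0; S1 reads c2=5 → after 2×micro: 0; S2 reads c2=5 → after 1×micro: 25/2 ⇒ (c0=0, c1=0, c2=25/2)
macro 3: S0 reads c1=0 → after 1×micro: 0; S1 reads c2=25/2 → after 2×micro: 3; S2 reads c2=25/2 → after 1×micro: 125/4 ⇒ (c0=0, c1=3, c2=125/4)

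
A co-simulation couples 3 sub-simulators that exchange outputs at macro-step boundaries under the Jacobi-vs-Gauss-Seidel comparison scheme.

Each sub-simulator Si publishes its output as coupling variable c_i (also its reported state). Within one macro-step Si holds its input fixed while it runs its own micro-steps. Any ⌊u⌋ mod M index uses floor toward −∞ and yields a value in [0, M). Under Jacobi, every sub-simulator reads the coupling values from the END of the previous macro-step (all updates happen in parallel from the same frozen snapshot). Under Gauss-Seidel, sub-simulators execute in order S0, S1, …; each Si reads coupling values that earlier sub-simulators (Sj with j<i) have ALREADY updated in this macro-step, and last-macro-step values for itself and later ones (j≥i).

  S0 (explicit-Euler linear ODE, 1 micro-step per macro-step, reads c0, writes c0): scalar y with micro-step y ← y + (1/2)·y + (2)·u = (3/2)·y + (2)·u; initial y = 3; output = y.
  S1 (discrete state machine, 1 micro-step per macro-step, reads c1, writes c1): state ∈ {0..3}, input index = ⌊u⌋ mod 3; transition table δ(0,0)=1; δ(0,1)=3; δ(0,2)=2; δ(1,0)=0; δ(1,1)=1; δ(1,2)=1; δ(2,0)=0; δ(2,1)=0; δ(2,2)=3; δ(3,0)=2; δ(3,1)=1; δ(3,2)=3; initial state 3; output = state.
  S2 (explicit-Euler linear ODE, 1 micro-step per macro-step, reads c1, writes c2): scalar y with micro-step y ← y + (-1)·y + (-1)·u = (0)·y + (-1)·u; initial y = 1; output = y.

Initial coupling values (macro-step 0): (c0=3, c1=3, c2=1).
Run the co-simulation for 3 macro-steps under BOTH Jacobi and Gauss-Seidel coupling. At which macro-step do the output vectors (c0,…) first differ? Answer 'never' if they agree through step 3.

[Jacobi] macro 1: S0 reads c0=3 → after 1×micro: 21/2; S1 reads c1=3 → after 1×micro: 2; S2 reads c1=3 → after 1×micro: -3 ⇒ (c0=21/2, c1=2, c2=-3)
[Jacobi] macro 2: S0 reads c0=21/2 → after 1×micro: 147/4; S1 reads c1=2 → after 1×micro: 3; S2 reads c1=2 → after 1×micro: -2 ⇒ (c0=147/4, c1=3, c2=-2)
[Jacobi] macro 3: S0 reads c0=147/4 → after 1×micro: 1029/8; S1 reads c1=3 → after 1×micro: 2; S2 reads c1=3 → after 1×micro: -3 ⇒ (c0=1029/8, c1=2, c2=-3)
[Gauss-Seidel] macro 1: S0 reads c0=3 → after 1×micro: 21/2; S1 reads c1=3 → after 1×micro: 2; S2 reads c1=2 → after 1×micro: -2 ⇒ (c0=21/2, c1=2, c2=-2)
[Gauss-Seidel] macro 2: S0 reads c0=21/2 → after 1×micro: 147/4; S1 reads c1=2 → after 1×micro: 3; S2 reads c1=3 → after 1×micro: -3 ⇒ (c0=147/4, c1=3, c2=-3)
[Gauss-Seidel] macro 3: S0 reads c0=147/4 → after 1×micro: 1029/8; S1 reads c1=3 → after 1×micro: 2; S2 reads c1=2 → after 1×micro: -2 ⇒ (c0=1029/8, c1=2, c2=-2)

first divergence at macro-step: 1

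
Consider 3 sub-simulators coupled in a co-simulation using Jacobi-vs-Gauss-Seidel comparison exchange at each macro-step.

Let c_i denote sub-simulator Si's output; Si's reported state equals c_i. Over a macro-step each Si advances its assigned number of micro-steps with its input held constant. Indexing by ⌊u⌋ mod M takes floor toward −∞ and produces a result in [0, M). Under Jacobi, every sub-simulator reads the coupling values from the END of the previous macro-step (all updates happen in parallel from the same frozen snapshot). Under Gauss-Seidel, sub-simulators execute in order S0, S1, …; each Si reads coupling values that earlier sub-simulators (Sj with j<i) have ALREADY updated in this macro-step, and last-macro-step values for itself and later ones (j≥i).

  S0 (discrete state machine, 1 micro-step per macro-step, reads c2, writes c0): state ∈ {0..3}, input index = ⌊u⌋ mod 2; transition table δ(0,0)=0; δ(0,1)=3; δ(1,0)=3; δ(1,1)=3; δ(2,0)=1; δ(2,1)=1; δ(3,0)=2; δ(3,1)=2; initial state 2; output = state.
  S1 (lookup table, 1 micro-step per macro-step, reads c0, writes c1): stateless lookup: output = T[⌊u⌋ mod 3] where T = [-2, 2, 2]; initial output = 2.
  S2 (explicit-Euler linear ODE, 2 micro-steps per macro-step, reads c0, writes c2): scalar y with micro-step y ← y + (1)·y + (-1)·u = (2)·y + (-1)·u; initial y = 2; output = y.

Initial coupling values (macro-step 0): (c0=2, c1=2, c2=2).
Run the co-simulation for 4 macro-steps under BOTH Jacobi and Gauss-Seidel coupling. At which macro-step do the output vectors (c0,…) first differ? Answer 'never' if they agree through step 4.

first divergence at macro-step: 1

[Jacobi] macro 1: S0 reads c2=2 → after 1×micro: 1; S1 reads c0=2 → after 1×micro: 2; S2 reads c0=2 → after 2×micro: 2 ⇒ (c0=1, c1=2, c2=2)
[Jacobi] macro 2: S0 reads c2=2 → after 1×micro: 3; S1 reads c0=1 → after 1×micro: 2; S2 reads c0=1 → after 2×micro: 5 ⇒ (c0=3, c1=2, c2=5)
[Jacobi] macro 3: S0 reads c2=5 → after 1×micro: 2; S1 reads c0=3 → after 1×micro: -2; S2 reads c0=3 → after 2×micro: 11 ⇒ (c0=2, c1=-2, c2=11)
[Jacobi] macro 4: S0 reads c2=11 → after 1×micro: 1; S1 reads c0=2 → after 1×micro: 2; S2 reads c0=2 → after 2×micro: 38 ⇒ (c0=1, c1=2, c2=38)
[Gauss-Seidel] macro 1: S0 reads c2=2 → after 1×micro: 1; S1 reads c0=1 → after 1×micro: 2; S2 reads c0=1 → after 2×micro: 5 ⇒ (c0=1, c1=2, c2=5)
[Gauss-Seidel] macro 2: S0 reads c2=5 → after 1×micro: 3; S1 reads c0=3 → after 1×micro: -2; S2 reads c0=3 → after 2×micro: 11 ⇒ (c0=3, c1=-2, c2=11)
[Gauss-Seidel] macro 3: S0 reads c2=11 → after 1×micro: 2; S1 reads c0=2 → after 1×micro: 2; S2 reads c0=2 → after 2×micro: 38 ⇒ (c0=2, c1=2, c2=38)
[Gauss-Seidel] macro 4: S0 reads c2=38 → after 1×micro: 1; S1 reads c0=1 → after 1×micro: 2; S2 reads c0=1 → after 2×micro: 149 ⇒ (c0=1, c1=2, c2=149)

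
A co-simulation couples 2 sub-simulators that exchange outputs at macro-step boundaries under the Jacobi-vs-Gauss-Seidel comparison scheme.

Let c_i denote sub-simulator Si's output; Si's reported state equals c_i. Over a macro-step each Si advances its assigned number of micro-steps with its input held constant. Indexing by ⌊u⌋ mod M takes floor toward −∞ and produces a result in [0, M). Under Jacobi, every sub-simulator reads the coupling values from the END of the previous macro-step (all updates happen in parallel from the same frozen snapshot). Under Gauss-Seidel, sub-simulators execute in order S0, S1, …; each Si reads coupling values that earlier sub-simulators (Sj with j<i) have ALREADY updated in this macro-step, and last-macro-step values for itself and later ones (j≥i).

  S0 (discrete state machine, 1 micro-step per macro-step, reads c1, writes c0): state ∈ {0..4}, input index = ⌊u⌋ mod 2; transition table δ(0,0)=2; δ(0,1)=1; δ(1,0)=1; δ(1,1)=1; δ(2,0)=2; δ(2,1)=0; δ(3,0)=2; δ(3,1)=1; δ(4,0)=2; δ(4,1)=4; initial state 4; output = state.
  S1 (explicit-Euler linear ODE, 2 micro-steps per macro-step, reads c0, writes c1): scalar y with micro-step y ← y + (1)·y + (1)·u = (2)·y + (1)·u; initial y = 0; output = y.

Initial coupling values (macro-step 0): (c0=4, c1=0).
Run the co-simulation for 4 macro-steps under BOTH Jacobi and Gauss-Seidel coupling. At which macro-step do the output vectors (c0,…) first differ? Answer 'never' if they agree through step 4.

first divergence at macro-step: 1

[Jacobi] macro 1: S0 reads c1=0 → after 1×micro: 2; S1 reads c0=4 → after 2×micro: 12 ⇒ (c0=2, c1=12)
[Jacobi] macro 2: S0 reads c1=12 → after 1×micro: 2; S1 reads c0=2 → after 2×micro: 54 ⇒ (c0=2, c1=54)
[Jacobi] macro 3: S0 reads c1=54 → after 1×micro: 2; S1 reads c0=2 → after 2×micro: 222 ⇒ (c0=2, c1=222)
[Jacobi] macro 4: S0 reads c1=222 → after 1×micro: 2; S1 reads c0=2 → after 2×micro: 894 ⇒ (c0=2, c1=894)
[Gauss-Seidel] macro 1: S0 reads c1=0 → after 1×micro: 2; S1 reads c0=2 → after 2×micro: 6 ⇒ (c0=2, c1=6)
[Gauss-Seidel] macro 2: S0 reads c1=6 → after 1×micro: 2; S1 reads c0=2 → after 2×micro: 30 ⇒ (c0=2, c1=30)
[Gauss-Seidel] macro 3: S0 reads c1=30 → after 1×micro: 2; S1 reads c0=2 → after 2×micro: 126 ⇒ (c0=2, c1=126)
[Gauss-Seidel] macro 4: S0 reads c1=126 → after 1×micro: 2; S1 reads c0=2 → after 2×micro: 510 ⇒ (c0=2, c1=510)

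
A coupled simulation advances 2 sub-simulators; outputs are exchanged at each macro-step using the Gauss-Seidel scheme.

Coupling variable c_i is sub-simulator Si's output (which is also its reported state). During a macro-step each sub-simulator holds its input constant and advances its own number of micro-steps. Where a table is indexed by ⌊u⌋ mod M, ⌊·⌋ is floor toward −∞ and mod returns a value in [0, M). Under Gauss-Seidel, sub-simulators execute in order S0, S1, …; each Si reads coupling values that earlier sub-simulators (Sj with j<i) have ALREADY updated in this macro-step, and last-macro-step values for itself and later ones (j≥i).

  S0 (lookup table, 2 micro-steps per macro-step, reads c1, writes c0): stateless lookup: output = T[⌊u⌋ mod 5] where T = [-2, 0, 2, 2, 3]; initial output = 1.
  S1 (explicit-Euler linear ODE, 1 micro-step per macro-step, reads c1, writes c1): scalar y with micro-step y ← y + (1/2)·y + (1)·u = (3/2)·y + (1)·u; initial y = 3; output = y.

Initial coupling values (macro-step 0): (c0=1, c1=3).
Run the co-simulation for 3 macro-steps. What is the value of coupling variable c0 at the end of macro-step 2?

macro 1: S0 reads c1=3 → after 2×micro: 2; S1 reads c1=3 → after 1×micro: 15/2 ⇒ (c0=2, c1=15/2)
macro 2: S0 reads c1=15/2 → after 2×micro: 2; S1 reads c1=15/2 → after 1×micro: 75/4 ⇒ (c0=2, c1=75/4)
macro 3: S0 reads c1=75/4 → after 2×micro: 2; S1 reads c1=75/4 → after 1×micro: 375/8 ⇒ (c0=2, c1=375/8)

c0 at macro-step 2 = 2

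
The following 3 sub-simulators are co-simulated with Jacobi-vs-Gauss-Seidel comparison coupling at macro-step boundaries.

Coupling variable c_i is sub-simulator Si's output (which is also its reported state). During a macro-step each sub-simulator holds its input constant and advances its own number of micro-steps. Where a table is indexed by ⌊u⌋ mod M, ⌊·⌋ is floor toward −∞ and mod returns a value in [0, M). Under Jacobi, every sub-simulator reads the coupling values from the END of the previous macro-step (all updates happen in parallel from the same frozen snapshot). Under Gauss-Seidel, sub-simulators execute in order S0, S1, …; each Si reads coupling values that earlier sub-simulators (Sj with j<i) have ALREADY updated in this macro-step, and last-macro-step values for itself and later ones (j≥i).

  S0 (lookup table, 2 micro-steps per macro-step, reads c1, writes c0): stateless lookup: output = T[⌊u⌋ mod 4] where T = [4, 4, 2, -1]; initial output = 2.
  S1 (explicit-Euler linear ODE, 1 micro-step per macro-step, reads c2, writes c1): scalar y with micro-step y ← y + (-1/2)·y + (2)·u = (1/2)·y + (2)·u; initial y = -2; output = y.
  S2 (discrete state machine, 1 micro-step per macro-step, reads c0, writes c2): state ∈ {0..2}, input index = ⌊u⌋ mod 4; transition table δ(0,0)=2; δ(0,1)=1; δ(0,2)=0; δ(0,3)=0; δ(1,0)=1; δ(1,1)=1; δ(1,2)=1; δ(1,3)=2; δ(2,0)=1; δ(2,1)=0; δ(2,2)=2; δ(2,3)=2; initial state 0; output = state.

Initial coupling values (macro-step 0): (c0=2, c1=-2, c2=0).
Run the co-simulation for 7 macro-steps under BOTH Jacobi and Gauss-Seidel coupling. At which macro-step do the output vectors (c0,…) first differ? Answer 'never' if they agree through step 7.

[Jacobi] macro 1: S0 reads c1=-2 → after 2×micro: 2; S1 reads c2=0 → after 1×micro: -1; S2 reads c0=2 → after 1×micro: 0 ⇒ (c0=2, c1=-1, c2=0)
[Jacobi] macro 2: S0 reads c1=-1 → after 2×micro: -1; S1 reads c2=0 → after 1×micro: -1/2; S2 reads c0=2 → after 1×micro: 0 ⇒ (c0=-1, c1=-1/2, c2=0)
[Jacobi] macro 3: S0 reads c1=-1/2 → after 2×micro: -1; S1 reads c2=0 → after 1×micro: -1/4; S2 reads c0=-1 → after 1×micro: 0 ⇒ (c0=-1, c1=-1/4, c2=0)
[Jacobi] macro 4: S0 reads c1=-1/4 → after 2×micro: -1; S1 reads c2=0 → after 1×micro: -1/8; S2 reads c0=-1 → after 1×micro: 0 ⇒ (c0=-1, c1=-1/8, c2=0)
[Jacobi] macro 5: S0 reads c1=-1/8 → after 2×micro: -1; S1 reads c2=0 → after 1×micro: -1/16; S2 reads c0=-1 → after 1×micro: 0 ⇒ (c0=-1, c1=-1/16, c2=0)
[Jacobi] macro 6: S0 reads c1=-1/16 → after 2×micro: -1; S1 reads c2=0 → after 1×micro: -1/32; S2 reads c0=-1 → after 1×micro: 0 ⇒ (c0=-1, c1=-1/32, c2=0)
[Jacobi] macro 7: S0 reads c1=-1/32 → after 2×micro: -1; S1 reads c2=0 → after 1×micro: -1/64; S2 reads c0=-1 → after 1×micro: 0 ⇒ (c0=-1, c1=-1/64, c2=0)
[Gauss-Seidel] macro 1: S0 reads c1=-2 → after 2×micro: 2; S1 reads c2=0 → after 1×micro: -1; S2 reads c0=2 → after 1×micro: 0 ⇒ (c0=2, c1=-1, c2=0)
[Gauss-Seidel] macro 2: S0 reads c1=-1 → after 2×micro: -1; S1 reads c2=0 → after 1×micro: -1/2; S2 reads c0=-1 → after 1×micro: 0 ⇒ (c0=-1, c1=-1/2, c2=0)
[Gauss-Seidel] macro 3: S0 reads c1=-1/2 → after 2×micro: -1; S1 reads c2=0 → after 1×micro: -1/4; S2 reads c0=-1 → after 1×micro: 0 ⇒ (c0=-1, c1=-1/4, c2=0)
[Gauss-Seidel] macro 4: S0 reads c1=-1/4 → after 2×micro: -1; S1 reads c2=0 → after 1×micro: -1/8; S2 reads c0=-1 → after 1×micro: 0 ⇒ (c0=-1, c1=-1/8, c2=0)
[Gauss-Seidel] macro 5: S0 reads c1=-1/8 → after 2×micro: -1; S1 reads c2=0 → after 1×micro: -1/16; S2 reads c0=-1 → after 1×micro: 0 ⇒ (c0=-1, c1=-1/16, c2=0)
[Gauss-Seidel] macro 6: S0 reads c1=-1/16 → after 2×micro: -1; S1 reads c2=0 → after 1×micro: -1/32; S2 reads c0=-1 → after 1×micro: 0 ⇒ (c0=-1, c1=-1/32, c2=0)
[Gauss-Seidel] macro 7: S0 reads c1=-1/32 → after 2×micro: -1; S1 reads c2=0 → after 1×micro: -1/64; S2 reads c0=-1 → after 1×micro: 0 ⇒ (c0=-1, c1=-1/64, c2=0)

first divergence at macro-step: never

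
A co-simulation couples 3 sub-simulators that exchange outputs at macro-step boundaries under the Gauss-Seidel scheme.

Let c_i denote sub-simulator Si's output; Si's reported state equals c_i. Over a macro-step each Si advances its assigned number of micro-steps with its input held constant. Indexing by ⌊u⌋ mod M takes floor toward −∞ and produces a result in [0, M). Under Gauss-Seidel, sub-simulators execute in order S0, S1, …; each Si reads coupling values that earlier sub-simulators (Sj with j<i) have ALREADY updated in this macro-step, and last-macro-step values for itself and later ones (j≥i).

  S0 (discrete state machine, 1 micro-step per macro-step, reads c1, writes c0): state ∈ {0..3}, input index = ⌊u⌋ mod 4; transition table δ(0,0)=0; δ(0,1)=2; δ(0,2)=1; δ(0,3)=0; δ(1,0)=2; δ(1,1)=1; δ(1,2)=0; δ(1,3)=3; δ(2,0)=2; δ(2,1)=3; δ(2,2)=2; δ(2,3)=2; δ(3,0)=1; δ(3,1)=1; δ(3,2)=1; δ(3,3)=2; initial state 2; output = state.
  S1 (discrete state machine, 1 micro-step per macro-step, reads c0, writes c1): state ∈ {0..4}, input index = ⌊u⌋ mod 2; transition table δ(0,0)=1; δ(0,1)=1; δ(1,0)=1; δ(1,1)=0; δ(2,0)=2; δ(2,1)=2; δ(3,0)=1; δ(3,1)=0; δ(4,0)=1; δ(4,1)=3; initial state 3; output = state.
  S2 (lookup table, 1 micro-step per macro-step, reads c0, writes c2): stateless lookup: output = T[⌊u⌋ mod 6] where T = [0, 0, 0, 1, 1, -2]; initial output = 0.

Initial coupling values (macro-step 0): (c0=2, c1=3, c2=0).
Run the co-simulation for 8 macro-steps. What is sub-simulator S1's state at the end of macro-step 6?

S1 state at macro-step 6 = 0

macro 1: S0 reads c1=3 → after 1×micro: 2; S1 reads c0=2 → after 1×micro: 1; S2 reads c0=2 → after 1×micro: 0 ⇒ (c0=2, c1=1, c2=0)
macro 2: S0 reads c1=1 → after 1×micro: 3; S1 reads c0=3 → after 1×micro: 0; S2 reads c0=3 → after 1×micro: 1 ⇒ (c0=3, c1=0, c2=1)
macro 3: S0 reads c1=0 → after 1×micro: 1; S1 reads c0=1 → after 1×micro: 1; S2 reads c0=1 → after 1×micro: 0 ⇒ (c0=1, c1=1, c2=0)
macro 4: S0 reads c1=1 → after 1×micro: 1; S1 reads c0=1 → after 1×micro: 0; S2 reads c0=1 → after 1×micro: 0 ⇒ (c0=1, c1=0, c2=0)
macro 5: S0 reads c1=0 → after 1×micro: 2; S1 reads c0=2 → after 1×micro: 1; S2 reads c0=2 → after 1×micro: 0 ⇒ (c0=2, c1=1, c2=0)
macro 6: S0 reads c1=1 → after 1×micro: 3; S1 reads c0=3 → after 1×micro: 0; S2 reads c0=3 → after 1×micro: 1 ⇒ (c0=3, c1=0, c2=1)
macro 7: S0 reads c1=0 → after 1×micro: 1; S1 reads c0=1 → after 1×micro: 1; S2 reads c0=1 → after 1×micro: 0 ⇒ (c0=1, c1=1, c2=0)
macro 8: S0 reads c1=1 → after 1×micro: 1; S1 reads c0=1 → after 1×micro: 0; S2 reads c0=1 → after 1×micro: 0 ⇒ (c0=1, c1=0, c2=0)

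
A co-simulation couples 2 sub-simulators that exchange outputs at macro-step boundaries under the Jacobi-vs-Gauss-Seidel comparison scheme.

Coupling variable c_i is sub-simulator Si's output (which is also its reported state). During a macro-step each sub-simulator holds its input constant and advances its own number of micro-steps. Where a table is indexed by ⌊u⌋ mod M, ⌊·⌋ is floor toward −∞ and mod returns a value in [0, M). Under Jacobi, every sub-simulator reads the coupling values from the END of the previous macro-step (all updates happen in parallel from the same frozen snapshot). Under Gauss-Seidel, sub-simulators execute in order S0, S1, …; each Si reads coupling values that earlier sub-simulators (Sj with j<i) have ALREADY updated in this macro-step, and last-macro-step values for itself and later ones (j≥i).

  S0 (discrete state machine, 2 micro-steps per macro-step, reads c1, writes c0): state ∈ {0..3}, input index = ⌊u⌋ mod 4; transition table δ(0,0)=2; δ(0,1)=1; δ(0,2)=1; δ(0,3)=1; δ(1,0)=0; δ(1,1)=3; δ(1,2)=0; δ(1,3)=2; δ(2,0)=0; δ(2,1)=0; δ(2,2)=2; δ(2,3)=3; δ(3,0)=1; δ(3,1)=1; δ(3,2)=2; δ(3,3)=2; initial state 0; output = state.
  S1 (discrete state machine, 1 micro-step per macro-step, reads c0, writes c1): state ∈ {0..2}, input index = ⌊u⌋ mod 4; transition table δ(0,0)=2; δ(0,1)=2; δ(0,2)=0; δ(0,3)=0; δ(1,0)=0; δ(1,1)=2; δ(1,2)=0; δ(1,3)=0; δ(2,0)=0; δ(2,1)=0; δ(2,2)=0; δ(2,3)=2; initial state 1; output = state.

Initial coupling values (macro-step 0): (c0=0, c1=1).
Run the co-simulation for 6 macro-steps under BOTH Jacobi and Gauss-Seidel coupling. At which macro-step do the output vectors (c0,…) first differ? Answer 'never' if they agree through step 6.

[Jacobi] macro 1: S0 reads c1=1 → after 2×micro: 3; S1 reads c0=0 → after 1×micro: 0 ⇒ (c0=3, c1=0)
[Jacobi] macro 2: S0 reads c1=0 → after 2×micro: 0; S1 reads c0=3 → after 1×micro: 0 ⇒ (c0=0, c1=0)
[Jacobi] macro 3: S0 reads c1=0 → after 2×micro: 0; S1 reads c0=0 → after 1×micro: 2 ⇒ (c0=0, c1=2)
[Jacobi] macro 4: S0 reads c1=2 → after 2×micro: 0; S1 reads c0=0 → after 1×micro: 0 ⇒ (c0=0, c1=0)
[Jacobi] macro 5: S0 reads c1=0 → after 2×micro: 0; S1 reads c0=0 → after 1×micro: 2 ⇒ (c0=0, c1=2)
[Jacobi] macro 6: S0 reads c1=2 → after 2×micro: 0; S1 reads c0=0 → after 1×micro: 0 ⇒ (c0=0, c1=0)
[Gauss-Seidel] macro 1: S0 reads c1=1 → after 2×micro: 3; S1 reads c0=3 → after 1×micro: 0 ⇒ (c0=3, c1=0)
[Gauss-Seidel] macro 2: S0 reads c1=0 → after 2×micro: 0; S1 reads c0=0 → after 1×micro: 2 ⇒ (c0=0, c1=2)
[Gauss-Seidel] macro 3: S0 reads c1=2 → after 2×micro: 0; S1 reads c0=0 → after 1×micro: 0 ⇒ (c0=0, c1=0)
[Gauss-Seidel] macro 4: S0 reads c1=0 → after 2×micro: 0; S1 reads c0=0 → after 1×micro: 2 ⇒ (c0=0, c1=2)
[Gauss-Seidel] macro 5: S0 reads c1=2 → after 2×micro: 0; S1 reads c0=0 → after 1×micro: 0 ⇒ (c0=0, c1=0)
[Gauss-Seidel] macro 6: S0 reads c1=0 → after 2×micro: 0; S1 reads c0=0 → after 1×micro: 2 ⇒ (c0=0, c1=2)

first divergence at macro-step: 2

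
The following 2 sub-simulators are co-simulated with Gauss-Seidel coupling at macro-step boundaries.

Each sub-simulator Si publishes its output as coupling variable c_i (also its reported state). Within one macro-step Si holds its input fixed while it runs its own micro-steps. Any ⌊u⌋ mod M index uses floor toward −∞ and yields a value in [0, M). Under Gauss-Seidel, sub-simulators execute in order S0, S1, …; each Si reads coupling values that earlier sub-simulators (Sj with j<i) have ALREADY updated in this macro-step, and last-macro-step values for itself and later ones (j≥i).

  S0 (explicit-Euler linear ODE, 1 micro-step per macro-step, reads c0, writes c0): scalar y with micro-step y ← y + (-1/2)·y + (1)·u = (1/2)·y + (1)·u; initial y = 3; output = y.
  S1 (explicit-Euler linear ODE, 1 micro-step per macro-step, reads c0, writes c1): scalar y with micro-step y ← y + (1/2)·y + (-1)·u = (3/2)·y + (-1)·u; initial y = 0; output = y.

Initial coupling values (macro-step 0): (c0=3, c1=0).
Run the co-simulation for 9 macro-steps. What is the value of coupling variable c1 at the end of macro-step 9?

macro 1: S0 reads c0=3 → after 1×micro: 9/2; S1 reads c0=9/2 → after 1×micro: -9/2 ⇒ (c0=9/2, c1=-9/2)
macro 2: S0 reads c0=9/2 → after 1×micro: 27/4; S1 reads c0=27/4 → after 1×micro: -27/2 ⇒ (c0=27/4, c1=-27/2)
macro 3: S0 reads c0=27/4 → after 1×micro: 81/8; S1 reads c0=81/8 → after 1×micro: -243/8 ⇒ (c0=81/8, c1=-243/8)
macro 4: S0 reads c0=81/8 → after 1×micro: 243/16; S1 reads c0=243/16 → after 1×micro: -243/4 ⇒ (c0=243/16, c1=-243/4)
macro 5: S0 reads c0=243/16 → after 1×micro: 729/32; S1 reads c0=729/32 → after 1×micro: -3645/32 ⇒ (c0=729/32, c1=-3645/32)
macro 6: S0 reads c0=729/32 → after 1×micro: 2187/64; S1 reads c0=2187/64 → after 1×micro: -6561/32 ⇒ (c0=2187/64, c1=-6561/32)
macro 7: S0 reads c0=2187/64 → after 1×micro: 6561/128; S1 reads c0=6561/128 → after 1×micro: -45927/128 ⇒ (c0=6561/128, c1=-45927/128)
macro 8: S0 reads c0=6561/128 → after 1×micro: 19683/256; S1 reads c0=19683/256 → after 1×micro: -19683/32 ⇒ (c0=19683/256, c1=-19683/32)
macro 9: S0 reads c0=19683/256 → after 1×micro: 59049/512; S1 reads c0=59049/512 → after 1×micro: -531441/512 ⇒ (c0=59049/512, c1=-531441/512)

c1 at macro-step 9 = -531441/512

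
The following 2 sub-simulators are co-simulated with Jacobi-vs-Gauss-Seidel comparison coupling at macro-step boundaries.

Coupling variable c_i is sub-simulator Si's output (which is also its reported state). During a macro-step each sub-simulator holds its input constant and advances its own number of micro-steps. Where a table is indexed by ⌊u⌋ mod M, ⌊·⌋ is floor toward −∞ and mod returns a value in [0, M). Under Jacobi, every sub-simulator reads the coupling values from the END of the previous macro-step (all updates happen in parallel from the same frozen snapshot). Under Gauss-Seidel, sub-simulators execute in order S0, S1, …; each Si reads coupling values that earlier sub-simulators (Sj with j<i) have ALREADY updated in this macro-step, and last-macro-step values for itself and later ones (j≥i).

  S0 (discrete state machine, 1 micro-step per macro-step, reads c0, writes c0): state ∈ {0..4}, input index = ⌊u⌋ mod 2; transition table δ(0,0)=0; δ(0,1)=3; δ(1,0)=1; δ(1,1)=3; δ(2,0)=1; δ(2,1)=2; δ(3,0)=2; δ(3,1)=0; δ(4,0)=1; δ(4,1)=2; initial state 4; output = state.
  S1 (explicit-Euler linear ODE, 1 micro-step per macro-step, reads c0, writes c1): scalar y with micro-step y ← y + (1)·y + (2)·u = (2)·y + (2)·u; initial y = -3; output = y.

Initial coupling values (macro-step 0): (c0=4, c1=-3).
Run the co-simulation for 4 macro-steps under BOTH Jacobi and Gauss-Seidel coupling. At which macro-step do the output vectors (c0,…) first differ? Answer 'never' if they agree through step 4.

[Jacobi] macro 1: S0 reads c0=4 → after 1×micro: 1; S1 reads c0=4 → after 1×micro: 2 ⇒ (c0=1, c1=2)
[Jacobi] macro 2: S0 reads c0=1 → after 1×micro: 3; S1 reads c0=1 → after 1×micro: 6 ⇒ (c0=3, c1=6)
[Jacobi] macro 3: S0 reads c0=3 → after 1×micro: 0; S1 reads c0=3 → after 1×micro: 18 ⇒ (c0=0, c1=18)
[Jacobi] macro 4: S0 reads c0=0 → after 1×micro: 0; S1 reads c0=0 → after 1×micro: 36 ⇒ (c0=0, c1=36)
[Gauss-Seidel] macro 1: S0 reads c0=4 → after 1×micro: 1; S1 reads c0=1 → after 1×micro: -4 ⇒ (c0=1, c1=-4)
[Gauss-Seidel] macro 2: S0 reads c0=1 → after 1×micro: 3; S1 reads c0=3 → after 1×micro: -2 ⇒ (c0=3, c1=-2)
[Gauss-Seidel] macro 3: S0 reads c0=3 → after 1×micro: 0; S1 reads c0=0 → after 1×micro: -4 ⇒ (c0=0, c1=-4)
[Gauss-Seidel] macro 4: S0 reads c0=0 → after 1×micro: 0; S1 reads c0=0 → after 1×micro: -8 ⇒ (c0=0, c1=-8)

first divergence at macro-step: 1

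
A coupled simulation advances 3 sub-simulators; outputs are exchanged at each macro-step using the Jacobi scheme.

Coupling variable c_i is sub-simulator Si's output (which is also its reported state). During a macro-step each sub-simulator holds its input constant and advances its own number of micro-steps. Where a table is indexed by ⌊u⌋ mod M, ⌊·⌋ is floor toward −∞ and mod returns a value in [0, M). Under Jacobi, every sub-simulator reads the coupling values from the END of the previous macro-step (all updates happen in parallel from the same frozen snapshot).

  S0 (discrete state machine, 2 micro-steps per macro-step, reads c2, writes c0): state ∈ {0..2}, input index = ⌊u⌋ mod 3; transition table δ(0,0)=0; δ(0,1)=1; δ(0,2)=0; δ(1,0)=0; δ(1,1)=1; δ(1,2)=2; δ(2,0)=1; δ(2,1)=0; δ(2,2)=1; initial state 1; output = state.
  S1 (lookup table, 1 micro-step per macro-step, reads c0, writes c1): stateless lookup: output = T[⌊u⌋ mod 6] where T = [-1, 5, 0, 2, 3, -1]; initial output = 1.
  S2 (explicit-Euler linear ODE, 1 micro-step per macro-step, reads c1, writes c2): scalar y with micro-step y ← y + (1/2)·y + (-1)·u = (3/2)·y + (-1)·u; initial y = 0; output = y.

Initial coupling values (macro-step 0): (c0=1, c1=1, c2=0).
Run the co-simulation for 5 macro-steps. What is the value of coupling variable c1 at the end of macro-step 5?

c1 at macro-step 5 = -1

macro 1: S0 reads c2=0 → after 2×micro: 0; S1 reads c0=1 → after 1×micro: 5; S2 reads c1=1 → after 1×micro: -1 ⇒ (c0=0, c1=5, c2=-1)
macro 2: S0 reads c2=-1 → after 2×micro: 0; S1 reads c0=0 → after 1×micro: -1; S2 reads c1=5 → after 1×micro: -13/2 ⇒ (c0=0, c1=-1, c2=-13/2)
macro 3: S0 reads c2=-13/2 → after 2×micro: 0; S1 reads c0=0 → after 1×micro: -1; S2 reads c1=-1 → after 1×micro: -35/4 ⇒ (c0=0, c1=-1, c2=-35/4)
macro 4: S0 reads c2=-35/4 → after 2×micro: 0; S1 reads c0=0 → after 1×micro: -1; S2 reads c1=-1 → after 1×micro: -97/8 ⇒ (c0=0, c1=-1, c2=-97/8)
macro 5: S0 reads c2=-97/8 → after 2×micro: 0; S1 reads c0=0 → after 1×micro: -1; S2 reads c1=-1 → after 1×micro: -275/16 ⇒ (c0=0, c1=-1, c2=-275/16)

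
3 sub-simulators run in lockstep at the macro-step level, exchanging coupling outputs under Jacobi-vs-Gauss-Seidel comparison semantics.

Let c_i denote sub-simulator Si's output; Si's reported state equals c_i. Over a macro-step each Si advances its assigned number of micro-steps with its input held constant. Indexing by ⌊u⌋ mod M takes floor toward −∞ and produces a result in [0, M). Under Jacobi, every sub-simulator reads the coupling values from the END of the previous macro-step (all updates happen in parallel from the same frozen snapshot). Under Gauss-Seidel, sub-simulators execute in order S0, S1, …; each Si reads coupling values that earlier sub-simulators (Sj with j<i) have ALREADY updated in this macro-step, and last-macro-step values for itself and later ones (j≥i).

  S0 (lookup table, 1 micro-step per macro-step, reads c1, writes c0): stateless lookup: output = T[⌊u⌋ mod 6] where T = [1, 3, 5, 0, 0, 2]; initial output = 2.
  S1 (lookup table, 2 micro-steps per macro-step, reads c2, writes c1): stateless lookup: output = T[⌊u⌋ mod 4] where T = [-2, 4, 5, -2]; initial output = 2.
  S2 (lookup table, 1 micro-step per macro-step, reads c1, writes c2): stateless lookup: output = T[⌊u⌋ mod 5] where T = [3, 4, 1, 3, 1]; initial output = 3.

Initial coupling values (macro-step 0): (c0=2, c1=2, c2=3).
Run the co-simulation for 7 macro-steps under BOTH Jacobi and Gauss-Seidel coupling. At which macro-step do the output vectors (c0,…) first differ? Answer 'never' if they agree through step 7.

[Jacobi] macro 1: S0 reads c1=2 → after 1×micro: 5; S1 reads c2=3 → after 2×micro: -2; S2 reads c1=2 → after 1×micro: 1 ⇒ (c0=5, c1=-2, c2=1)
[Jacobi] macro 2: S0 reads c1=-2 → after 1×micro: 0; S1 reads c2=1 → after 2×micro: 4; S2 reads c1=-2 → after 1×micro: 3 ⇒ (c0=0, c1=4, c2=3)
[Jacobi] macro 3: S0 reads c1=4 → after 1×micro: 0; S1 reads c2=3 → after 2×micro: -2; S2 reads c1=4 → after 1×micro: 1 ⇒ (c0=0, c1=-2, c2=1)
[Jacobi] macro 4: S0 reads c1=-2 → after 1×micro: 0; S1 reads c2=1 → after 2×micro: 4; S2 reads c1=-2 → after 1×micro: 3 ⇒ (c0=0, c1=4, c2=3)
[Jacobi] macro 5: S0 reads c1=4 → after 1×micro: 0; S1 reads c2=3 → after 2×micro: -2; S2 reads c1=4 → after 1×micro: 1 ⇒ (c0=0, c1=-2, c2=1)
[Jacobi] macro 6: S0 reads c1=-2 → after 1×micro: 0; S1 reads c2=1 → after 2×micro: 4; S2 reads c1=-2 → after 1×micro: 3 ⇒ (c0=0, c1=4, c2=3)
[Jacobi] macro 7: S0 reads c1=4 → after 1×micro: 0; S1 reads c2=3 → after 2×micro: -2; S2 reads c1=4 → after 1×micro: 1 ⇒ (c0=0, c1=-2, c2=1)
[Gauss-Seidel] macro 1: S0 reads c1=2 → after 1×micro: 5; S1 reads c2=3 → after 2×micro: -2; S2 reads c1=-2 → after 1×micro: 3 ⇒ (c0=5, c1=-2, c2=3)
[Gauss-Seidel] macro 2: S0 reads c1=-2 → after 1×micro: 0; S1 reads c2=3 → after 2×micro: -2; S2 reads c1=-2 → after 1×micro: 3 ⇒ (c0=0, c1=-2, c2=3)
[Gauss-Seidel] macro 3: S0 reads c1=-2 → after 1×micro: 0; S1 reads c2=3 → after 2×micro: -2; S2 reads c1=-2 → after 1×micro: 3 ⇒ (c0=0, c1=-2, c2=3)
[Gauss-Seidel] macro 4: S0 reads c1=-2 → after 1×micro: 0; S1 reads c2=3 → after 2×micro: -2; S2 reads c1=-2 → after 1×micro: 3 ⇒ (c0=0, c1=-2, c2=3)
[Gauss-Seidel] macro 5: S0 reads c1=-2 → after 1×micro: 0; S1 reads c2=3 → after 2×micro: -2; S2 reads c1=-2 → after 1×micro: 3 ⇒ (c0=0, c1=-2, c2=3)
[Gauss-Seidel] macro 6: S0 reads c1=-2 → after 1×micro: 0; S1 reads c2=3 → after 2×micro: -2; S2 reads c1=-2 → after 1×micro: 3 ⇒ (c0=0, c1=-2, c2=3)
[Gauss-Seidel] macro 7: S0 reads c1=-2 → after 1×micro: 0; S1 reads c2=3 → after 2×micro: -2; S2 reads c1=-2 → after 1×micro: 3 ⇒ (c0=0, c1=-2, c2=3)

first divergence at macro-step: 1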